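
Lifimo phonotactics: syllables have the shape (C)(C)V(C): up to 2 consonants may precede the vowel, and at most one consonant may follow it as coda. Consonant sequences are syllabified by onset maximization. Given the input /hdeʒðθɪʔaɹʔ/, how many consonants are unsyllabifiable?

Syllabifying with onset maximization leaves /ʔ/ stranded (at most one coda consonant is licensed; onsets may contain at most 2 consonants).

1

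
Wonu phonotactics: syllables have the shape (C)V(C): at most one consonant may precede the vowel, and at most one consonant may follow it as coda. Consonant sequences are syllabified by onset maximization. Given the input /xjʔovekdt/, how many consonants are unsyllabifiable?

4

The consonants /x/, /j/, /d/, /t/ cannot be parsed into a legal (C)V(C) syllable (at most one coda consonant is licensed; onsets are limited to one consonant).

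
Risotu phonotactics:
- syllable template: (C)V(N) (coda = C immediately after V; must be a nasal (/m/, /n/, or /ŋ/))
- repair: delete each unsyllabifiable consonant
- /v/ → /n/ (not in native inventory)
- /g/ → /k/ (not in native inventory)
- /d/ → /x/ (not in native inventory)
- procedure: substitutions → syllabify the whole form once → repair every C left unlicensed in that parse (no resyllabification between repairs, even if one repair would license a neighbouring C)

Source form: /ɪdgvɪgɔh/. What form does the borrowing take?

Substitution: /d/ → /x/, /g/ → /k/, /v/ → /n/, giving /ɪxknɪkɔh/.
Under (C)V(N), the unsyllabifiable consonants are /x/, /k/, /h/ (only a nasal (/m/, /n/, or /ŋ/) is licensed in coda position; onsets are limited to one consonant).
Deleting the stranded consonants removes /x/, /k/, /h/.

ɪnɪkɔ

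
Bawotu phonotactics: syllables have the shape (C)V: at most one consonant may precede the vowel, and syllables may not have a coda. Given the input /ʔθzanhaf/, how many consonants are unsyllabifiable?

Under (C)V, the unsyllabifiable consonants are /ʔ/, /θ/, /n/, /f/ (no codas are permitted; onsets are limited to one consonant).

4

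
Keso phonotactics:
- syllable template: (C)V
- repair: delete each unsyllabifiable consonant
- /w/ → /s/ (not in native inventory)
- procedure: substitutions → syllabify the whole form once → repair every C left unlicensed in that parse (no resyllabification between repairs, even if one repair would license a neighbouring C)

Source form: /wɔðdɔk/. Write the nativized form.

Substitution: /w/ → /s/, giving /sɔðdɔk/.
Under (C)V, the unsyllabifiable consonants are /ð/, /k/ (no codas are permitted; onsets are limited to one consonant).
Each unlicensed consonant is deleted: /ð/, /k/.

sɔdɔ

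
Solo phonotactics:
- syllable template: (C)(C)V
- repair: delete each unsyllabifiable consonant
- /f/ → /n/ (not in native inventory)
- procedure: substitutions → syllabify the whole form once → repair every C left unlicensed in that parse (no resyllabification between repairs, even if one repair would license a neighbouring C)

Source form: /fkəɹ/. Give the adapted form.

nkə

Substitution: /f/ → /n/, giving /nkəɹ/.
Syllabifying with onset maximization leaves /ɹ/ stranded (no codas are permitted; onsets may contain at most 2 consonants).
Each unlicensed consonant is deleted: /ɹ/.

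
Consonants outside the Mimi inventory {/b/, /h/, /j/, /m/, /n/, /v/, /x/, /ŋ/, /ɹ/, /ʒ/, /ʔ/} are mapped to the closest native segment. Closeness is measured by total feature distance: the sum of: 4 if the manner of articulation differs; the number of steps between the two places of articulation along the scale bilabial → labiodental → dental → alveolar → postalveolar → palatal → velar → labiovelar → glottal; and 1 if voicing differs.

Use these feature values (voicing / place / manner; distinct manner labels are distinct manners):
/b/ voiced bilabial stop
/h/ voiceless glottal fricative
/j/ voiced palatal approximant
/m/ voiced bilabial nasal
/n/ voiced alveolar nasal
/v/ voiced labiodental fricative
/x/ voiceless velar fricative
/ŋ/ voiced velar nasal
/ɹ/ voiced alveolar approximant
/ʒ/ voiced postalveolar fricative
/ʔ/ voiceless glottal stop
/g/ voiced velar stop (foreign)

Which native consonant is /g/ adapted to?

ʔ

/ʔ/ is closest: same manner (stop), place distance 2 (velar→glottal), voicing differs (+1); total 3. Next closest is /ŋ/ at distance 4.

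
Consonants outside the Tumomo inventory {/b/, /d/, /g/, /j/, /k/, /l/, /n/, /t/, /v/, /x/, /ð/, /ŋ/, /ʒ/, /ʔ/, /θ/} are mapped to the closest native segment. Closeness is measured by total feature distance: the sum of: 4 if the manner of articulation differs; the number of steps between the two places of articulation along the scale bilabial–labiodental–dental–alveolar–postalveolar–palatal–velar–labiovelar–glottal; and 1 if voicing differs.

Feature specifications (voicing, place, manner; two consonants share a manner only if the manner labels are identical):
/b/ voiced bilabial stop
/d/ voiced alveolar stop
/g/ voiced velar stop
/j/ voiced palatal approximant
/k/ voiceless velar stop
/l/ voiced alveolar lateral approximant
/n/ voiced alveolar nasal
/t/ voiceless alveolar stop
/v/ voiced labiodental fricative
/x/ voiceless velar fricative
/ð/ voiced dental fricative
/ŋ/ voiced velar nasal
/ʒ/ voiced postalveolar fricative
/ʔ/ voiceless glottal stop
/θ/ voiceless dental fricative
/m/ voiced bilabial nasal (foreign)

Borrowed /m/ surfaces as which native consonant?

/n/ is closest: same manner (nasal), place distance 3 (bilabial→alveolar), same voicing; total 3. Next closest is /b/ at distance 4.

n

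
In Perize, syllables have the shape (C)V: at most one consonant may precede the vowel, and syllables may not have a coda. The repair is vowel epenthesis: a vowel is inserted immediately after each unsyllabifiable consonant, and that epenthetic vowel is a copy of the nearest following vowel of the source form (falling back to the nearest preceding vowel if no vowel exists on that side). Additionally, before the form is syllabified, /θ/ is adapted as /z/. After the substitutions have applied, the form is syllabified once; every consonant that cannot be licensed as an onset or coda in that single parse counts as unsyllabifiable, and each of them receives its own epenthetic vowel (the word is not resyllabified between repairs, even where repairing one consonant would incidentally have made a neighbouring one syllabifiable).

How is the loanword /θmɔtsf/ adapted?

Substitution: /θ/ → /z/, giving /zmɔtsf/.
Under (C)V, the unsyllabifiable consonants are /z/, /t/, /s/, /f/ (no codas are permitted; onsets are limited to one consonant).
Each unlicensed consonant becomes the onset of a new syllable: /z/ → /zɔ/, /t/ → /tɔ/, /s/ → /sɔ/, /f/ → /fɔ/.

zɔmɔtɔsɔfɔ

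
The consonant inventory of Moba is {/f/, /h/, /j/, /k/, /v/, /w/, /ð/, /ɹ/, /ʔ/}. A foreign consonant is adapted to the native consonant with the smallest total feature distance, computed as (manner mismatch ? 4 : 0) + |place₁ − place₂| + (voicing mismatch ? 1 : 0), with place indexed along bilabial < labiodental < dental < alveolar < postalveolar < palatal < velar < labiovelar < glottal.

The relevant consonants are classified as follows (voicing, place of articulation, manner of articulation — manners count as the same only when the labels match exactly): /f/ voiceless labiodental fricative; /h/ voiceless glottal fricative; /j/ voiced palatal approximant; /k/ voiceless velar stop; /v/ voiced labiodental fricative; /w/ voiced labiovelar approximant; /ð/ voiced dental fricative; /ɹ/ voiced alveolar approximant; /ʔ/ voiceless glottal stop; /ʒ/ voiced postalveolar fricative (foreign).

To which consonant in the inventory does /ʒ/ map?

ð

/ð/ is closest: same manner (fricative), place distance 2 (postalveolar→dental), same voicing; total 2. Next closest is /v/ at distance 3.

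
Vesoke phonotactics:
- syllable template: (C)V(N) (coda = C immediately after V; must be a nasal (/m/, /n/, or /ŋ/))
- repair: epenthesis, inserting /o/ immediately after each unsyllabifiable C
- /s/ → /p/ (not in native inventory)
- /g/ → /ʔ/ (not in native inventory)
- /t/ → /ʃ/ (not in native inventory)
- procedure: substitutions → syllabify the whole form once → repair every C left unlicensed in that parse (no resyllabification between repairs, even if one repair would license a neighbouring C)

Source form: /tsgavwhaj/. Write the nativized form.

Substitution: /t/ → /ʃ/, /s/ → /p/, /g/ → /ʔ/, giving /ʃpʔavwhaj/.
Under (C)V(N), the unsyllabifiable consonants are /ʃ/, /p/, /v/, /w/, /j/ (only a nasal (/m/, /n/, or /ŋ/) is licensed in coda position; onsets are limited to one consonant).
Inserting the epenthetic vowel yields /ʃ/ → /ʃo/, /p/ → /po/, /v/ → /vo/, /w/ → /wo/, /j/ → /jo/.

ʃopoʔavowohajo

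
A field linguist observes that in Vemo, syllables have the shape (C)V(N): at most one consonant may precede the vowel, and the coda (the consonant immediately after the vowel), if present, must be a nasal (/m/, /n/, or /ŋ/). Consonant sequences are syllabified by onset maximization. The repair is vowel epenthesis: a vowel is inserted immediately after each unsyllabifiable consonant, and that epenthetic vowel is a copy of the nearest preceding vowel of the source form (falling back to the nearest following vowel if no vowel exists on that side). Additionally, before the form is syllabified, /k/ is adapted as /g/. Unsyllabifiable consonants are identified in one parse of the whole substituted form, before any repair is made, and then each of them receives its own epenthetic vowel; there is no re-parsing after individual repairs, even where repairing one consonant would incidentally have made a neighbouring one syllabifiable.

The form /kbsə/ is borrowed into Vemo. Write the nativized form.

gəbəsə

Substitution: /k/ → /g/, giving /gbsə/.
The consonants /g/, /b/ cannot be parsed into a legal (C)V(N) syllable (only a nasal (/m/, /n/, or /ŋ/) is licensed in coda position; onsets are limited to one consonant).
Epenthesis after each stranded consonant: /g/ → /gə/, /b/ → /bə/.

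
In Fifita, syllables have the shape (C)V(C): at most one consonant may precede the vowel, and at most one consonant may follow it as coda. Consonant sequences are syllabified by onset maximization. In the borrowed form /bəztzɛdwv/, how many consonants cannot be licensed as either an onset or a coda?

3

The consonants /t/, /w/, /v/ cannot be parsed into a legal (C)V(C) syllable (at most one coda consonant is licensed; onsets are limited to one consonant).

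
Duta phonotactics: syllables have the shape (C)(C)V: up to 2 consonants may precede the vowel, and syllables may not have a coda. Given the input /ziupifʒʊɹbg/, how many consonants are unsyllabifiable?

Under (C)(C)V, the unsyllabifiable consonants are /ɹ/, /b/, /g/ (no codas are permitted; onsets may contain at most 2 consonants).

3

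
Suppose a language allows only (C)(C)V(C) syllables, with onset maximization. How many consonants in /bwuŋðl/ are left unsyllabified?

Under (C)(C)V(C), the unsyllabifiable consonants are /ð/, /l/ (at most one coda consonant is licensed; onsets may contain at most 2 consonants).

2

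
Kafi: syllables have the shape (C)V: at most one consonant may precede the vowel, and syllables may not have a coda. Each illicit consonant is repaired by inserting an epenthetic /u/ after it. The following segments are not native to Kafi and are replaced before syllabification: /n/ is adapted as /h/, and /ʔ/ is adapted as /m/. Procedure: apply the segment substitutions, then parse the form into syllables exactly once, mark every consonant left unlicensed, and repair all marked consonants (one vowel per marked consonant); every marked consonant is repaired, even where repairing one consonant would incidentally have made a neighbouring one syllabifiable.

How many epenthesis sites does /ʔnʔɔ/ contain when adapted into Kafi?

2

After substitution the input is /mhmɔ/.
The unsyllabifiable consonants are /m/, /h/; each receives one epenthetic vowel.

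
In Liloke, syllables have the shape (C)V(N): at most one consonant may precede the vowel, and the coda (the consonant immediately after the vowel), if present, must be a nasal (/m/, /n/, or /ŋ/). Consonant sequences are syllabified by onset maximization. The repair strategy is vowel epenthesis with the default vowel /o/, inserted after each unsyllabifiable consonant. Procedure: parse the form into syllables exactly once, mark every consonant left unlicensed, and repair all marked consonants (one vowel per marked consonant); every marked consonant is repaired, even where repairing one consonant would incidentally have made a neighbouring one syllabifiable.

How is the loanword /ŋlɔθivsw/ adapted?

ŋolɔθivosowo

The consonants /ŋ/, /v/, /s/, /w/ cannot be parsed into a legal (C)V(N) syllable (only a nasal (/m/, /n/, or /ŋ/) is licensed in coda position; onsets are limited to one consonant).
Each unlicensed consonant becomes the onset of a new syllable: /ŋ/ → /ŋo/, /v/ → /vo/, /s/ → /so/, /w/ → /wo/.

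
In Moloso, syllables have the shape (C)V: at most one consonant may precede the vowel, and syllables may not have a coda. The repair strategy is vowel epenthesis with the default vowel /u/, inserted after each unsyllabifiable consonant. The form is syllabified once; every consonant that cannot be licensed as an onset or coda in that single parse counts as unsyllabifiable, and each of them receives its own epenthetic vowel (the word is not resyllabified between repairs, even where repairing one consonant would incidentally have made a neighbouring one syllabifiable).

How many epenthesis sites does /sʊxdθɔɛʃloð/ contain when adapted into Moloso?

The unsyllabifiable consonants are /x/, /d/, /ʃ/, /ð/; each receives one epenthetic vowel.

4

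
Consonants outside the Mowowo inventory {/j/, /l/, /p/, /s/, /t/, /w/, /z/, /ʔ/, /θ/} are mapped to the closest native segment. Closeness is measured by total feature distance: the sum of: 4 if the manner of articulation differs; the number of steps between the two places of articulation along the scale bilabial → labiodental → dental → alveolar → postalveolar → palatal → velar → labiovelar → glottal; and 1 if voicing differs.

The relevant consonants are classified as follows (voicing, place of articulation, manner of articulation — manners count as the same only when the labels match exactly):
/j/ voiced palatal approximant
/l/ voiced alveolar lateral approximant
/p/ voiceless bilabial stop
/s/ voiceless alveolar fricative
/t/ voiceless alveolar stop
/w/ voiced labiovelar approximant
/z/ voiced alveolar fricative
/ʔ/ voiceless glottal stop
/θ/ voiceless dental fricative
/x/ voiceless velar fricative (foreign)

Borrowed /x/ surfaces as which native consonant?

s

/s/ is closest: same manner (fricative), place distance 3 (velar→alveolar), same voicing; total 3. Next closest is /z/ at distance 4.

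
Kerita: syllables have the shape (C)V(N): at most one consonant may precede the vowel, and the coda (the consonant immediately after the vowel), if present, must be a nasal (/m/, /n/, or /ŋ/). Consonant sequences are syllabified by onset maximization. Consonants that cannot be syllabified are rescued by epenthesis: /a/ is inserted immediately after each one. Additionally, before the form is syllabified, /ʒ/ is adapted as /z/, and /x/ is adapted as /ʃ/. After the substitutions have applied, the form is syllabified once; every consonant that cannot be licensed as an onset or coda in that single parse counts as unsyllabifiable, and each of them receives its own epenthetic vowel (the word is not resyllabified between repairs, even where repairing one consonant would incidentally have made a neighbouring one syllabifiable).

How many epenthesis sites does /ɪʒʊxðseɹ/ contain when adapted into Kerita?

After substitution the input is /ɪzʊʃðseɹ/.
The unsyllabifiable consonants are /ʃ/, /ð/, /ɹ/; each receives one epenthetic vowel.

3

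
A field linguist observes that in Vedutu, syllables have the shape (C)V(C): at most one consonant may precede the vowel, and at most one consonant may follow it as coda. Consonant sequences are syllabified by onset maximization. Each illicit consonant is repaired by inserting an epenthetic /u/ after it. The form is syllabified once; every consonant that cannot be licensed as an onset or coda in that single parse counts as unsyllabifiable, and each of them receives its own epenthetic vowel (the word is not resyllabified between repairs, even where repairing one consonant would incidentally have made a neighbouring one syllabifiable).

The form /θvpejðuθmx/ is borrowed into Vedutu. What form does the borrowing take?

Syllabifying with onset maximization leaves /θ/, /v/, /m/, /x/ stranded (at most one coda consonant is licensed; onsets are limited to one consonant).
Epenthesis after each stranded consonant: /θ/ → /θu/, /v/ → /vu/, /m/ → /mu/, /x/ → /xu/.

θuvupejðuθmuxu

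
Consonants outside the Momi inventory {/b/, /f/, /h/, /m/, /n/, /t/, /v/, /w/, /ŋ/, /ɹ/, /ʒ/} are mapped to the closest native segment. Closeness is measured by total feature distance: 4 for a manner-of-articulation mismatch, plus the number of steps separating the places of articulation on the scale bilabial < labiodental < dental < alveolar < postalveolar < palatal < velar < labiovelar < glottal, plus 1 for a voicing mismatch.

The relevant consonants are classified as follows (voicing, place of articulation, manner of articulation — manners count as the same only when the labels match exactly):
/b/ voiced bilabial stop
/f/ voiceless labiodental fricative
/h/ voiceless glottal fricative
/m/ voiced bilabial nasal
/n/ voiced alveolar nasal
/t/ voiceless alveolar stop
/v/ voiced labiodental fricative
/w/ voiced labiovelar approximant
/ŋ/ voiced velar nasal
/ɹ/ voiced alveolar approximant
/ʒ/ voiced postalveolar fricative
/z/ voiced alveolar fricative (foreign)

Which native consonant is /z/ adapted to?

ʒ

/ʒ/ is closest: same manner (fricative), place distance 1 (alveolar→postalveolar), same voicing; total 1. Next closest is /v/ at distance 2.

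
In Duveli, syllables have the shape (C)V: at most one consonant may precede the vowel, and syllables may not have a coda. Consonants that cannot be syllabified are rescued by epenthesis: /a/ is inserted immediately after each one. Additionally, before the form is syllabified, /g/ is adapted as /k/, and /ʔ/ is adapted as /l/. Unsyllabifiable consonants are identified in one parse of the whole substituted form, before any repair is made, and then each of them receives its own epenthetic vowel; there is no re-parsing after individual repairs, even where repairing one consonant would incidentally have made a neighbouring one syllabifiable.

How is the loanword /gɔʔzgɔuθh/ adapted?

Substitution: /g/ → /k/, /ʔ/ → /l/, giving /kɔlzkɔuθh/.
The consonants /l/, /z/, /θ/, /h/ cannot be parsed into a legal (C)V syllable (no codas are permitted; onsets are limited to one consonant).
Epenthesis after each stranded consonant: /l/ → /la/, /z/ → /za/, /θ/ → /θa/, /h/ → /ha/.

kɔlazakɔuθaha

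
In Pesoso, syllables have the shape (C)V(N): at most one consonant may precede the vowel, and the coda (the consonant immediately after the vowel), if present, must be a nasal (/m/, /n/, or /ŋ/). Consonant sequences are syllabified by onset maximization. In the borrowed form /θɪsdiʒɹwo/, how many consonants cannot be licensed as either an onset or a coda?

Under (C)V(N), the unsyllabifiable consonants are /s/, /ʒ/, /ɹ/ (only a nasal (/m/, /n/, or /ŋ/) is licensed in coda position; onsets are limited to one consonant).

3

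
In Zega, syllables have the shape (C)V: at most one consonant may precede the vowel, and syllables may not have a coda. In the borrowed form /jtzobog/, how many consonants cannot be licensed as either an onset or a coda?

Syllabifying with onset maximization leaves /j/, /t/, /g/ stranded (no codas are permitted; onsets are limited to one consonant).

3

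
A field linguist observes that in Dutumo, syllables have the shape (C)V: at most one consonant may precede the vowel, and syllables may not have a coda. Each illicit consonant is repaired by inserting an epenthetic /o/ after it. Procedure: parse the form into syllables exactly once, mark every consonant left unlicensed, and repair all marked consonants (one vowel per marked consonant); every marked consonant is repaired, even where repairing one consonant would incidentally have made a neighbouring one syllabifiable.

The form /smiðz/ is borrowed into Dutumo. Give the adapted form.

Under (C)V, the unsyllabifiable consonants are /s/, /ð/, /z/ (no codas are permitted; onsets are limited to one consonant).
Epenthesis after each stranded consonant: /s/ → /so/, /ð/ → /ðo/, /z/ → /zo/.

somiðozo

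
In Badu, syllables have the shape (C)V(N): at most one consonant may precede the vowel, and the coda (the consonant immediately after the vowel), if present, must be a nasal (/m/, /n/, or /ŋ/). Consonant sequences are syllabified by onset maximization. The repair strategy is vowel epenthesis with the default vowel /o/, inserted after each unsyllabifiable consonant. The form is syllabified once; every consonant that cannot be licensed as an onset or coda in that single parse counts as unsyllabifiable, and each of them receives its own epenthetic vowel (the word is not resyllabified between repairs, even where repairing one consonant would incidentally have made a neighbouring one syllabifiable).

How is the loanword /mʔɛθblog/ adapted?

Syllabifying with onset maximization leaves /m/, /θ/, /b/, /g/ stranded (only a nasal (/m/, /n/, or /ŋ/) is licensed in coda position; onsets are limited to one consonant).
Inserting the epenthetic vowel yields /m/ → /mo/, /θ/ → /θo/, /b/ → /bo/, /g/ → /go/.

moʔɛθobologo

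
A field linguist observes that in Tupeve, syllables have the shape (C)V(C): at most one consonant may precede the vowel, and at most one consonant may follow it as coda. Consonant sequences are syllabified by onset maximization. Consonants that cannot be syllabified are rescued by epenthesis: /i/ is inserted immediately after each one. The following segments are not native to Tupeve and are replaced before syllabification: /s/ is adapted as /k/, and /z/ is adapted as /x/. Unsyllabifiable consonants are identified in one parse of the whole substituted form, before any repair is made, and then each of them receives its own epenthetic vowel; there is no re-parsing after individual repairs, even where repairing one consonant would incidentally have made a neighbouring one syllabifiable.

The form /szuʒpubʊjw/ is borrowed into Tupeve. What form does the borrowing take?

Substitution: /s/ → /k/, /z/ → /x/, giving /kxuʒpubʊjw/.
Under (C)V(C), the unsyllabifiable consonants are /k/, /w/ (at most one coda consonant is licensed; onsets are limited to one consonant).
Inserting the epenthetic vowel yields /k/ → /ki/, /w/ → /wi/.

kixuʒpubʊjwi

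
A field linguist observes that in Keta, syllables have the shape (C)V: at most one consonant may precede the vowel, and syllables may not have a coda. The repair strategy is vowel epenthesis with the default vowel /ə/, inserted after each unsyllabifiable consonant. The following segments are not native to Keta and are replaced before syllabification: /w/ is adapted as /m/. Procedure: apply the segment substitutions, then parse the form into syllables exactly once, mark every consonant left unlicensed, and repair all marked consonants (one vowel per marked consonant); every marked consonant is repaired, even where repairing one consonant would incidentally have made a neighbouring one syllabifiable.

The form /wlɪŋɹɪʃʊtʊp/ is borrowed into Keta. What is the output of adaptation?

məlɪŋəɹɪʃʊtʊpə

Substitution: /w/ → /m/, giving /mlɪŋɹɪʃʊtʊp/.
The consonants /m/, /ŋ/, /p/ cannot be parsed into a legal (C)V syllable (no codas are permitted; onsets are limited to one consonant).
Inserting the epenthetic vowel yields /m/ → /mə/, /ŋ/ → /ŋə/, /p/ → /pə/.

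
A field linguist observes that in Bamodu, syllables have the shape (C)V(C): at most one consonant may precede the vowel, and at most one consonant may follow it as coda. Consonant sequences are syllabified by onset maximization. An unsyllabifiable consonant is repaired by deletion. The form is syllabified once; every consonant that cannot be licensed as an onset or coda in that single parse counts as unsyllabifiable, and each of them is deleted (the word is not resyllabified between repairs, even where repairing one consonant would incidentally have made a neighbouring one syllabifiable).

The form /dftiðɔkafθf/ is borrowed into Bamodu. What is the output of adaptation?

tiðɔkaf

The consonants /d/, /f/, /θ/, /f/ cannot be parsed into a legal (C)V(C) syllable (at most one coda consonant is licensed; onsets are limited to one consonant).
Deleting the stranded consonants removes /d/, /f/, /θ/, /f/.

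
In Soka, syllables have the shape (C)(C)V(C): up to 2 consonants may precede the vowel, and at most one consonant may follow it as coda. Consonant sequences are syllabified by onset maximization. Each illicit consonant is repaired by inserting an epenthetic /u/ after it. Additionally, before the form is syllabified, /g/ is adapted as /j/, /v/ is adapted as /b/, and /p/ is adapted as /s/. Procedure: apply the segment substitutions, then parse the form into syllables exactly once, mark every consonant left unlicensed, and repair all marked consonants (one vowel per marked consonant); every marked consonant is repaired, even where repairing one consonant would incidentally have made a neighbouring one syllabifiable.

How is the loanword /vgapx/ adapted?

bjasxu

Substitution: /v/ → /b/, /g/ → /j/, /p/ → /s/, giving /bjasx/.
Syllabifying with onset maximization leaves /x/ stranded (at most one coda consonant is licensed; onsets may contain at most 2 consonants).
Each unlicensed consonant becomes the onset of a new syllable: /x/ → /xu/.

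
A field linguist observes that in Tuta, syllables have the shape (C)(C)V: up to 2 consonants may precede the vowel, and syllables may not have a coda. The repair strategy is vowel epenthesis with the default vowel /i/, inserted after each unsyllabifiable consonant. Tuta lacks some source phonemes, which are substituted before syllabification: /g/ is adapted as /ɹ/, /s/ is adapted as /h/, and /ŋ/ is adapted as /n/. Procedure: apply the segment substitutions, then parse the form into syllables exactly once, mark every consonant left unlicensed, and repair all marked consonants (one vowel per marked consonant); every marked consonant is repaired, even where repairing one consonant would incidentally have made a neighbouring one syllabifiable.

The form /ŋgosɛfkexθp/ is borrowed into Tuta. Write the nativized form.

nɹohɛfkexiθipi

Substitution: /ŋ/ → /n/, /g/ → /ɹ/, /s/ → /h/, giving /nɹohɛfkexθp/.
Under (C)(C)V, the unsyllabifiable consonants are /x/, /θ/, /p/ (no codas are permitted; onsets may contain at most 2 consonants).
Epenthesis after each stranded consonant: /x/ → /xi/, /θ/ → /θi/, /p/ → /pi/.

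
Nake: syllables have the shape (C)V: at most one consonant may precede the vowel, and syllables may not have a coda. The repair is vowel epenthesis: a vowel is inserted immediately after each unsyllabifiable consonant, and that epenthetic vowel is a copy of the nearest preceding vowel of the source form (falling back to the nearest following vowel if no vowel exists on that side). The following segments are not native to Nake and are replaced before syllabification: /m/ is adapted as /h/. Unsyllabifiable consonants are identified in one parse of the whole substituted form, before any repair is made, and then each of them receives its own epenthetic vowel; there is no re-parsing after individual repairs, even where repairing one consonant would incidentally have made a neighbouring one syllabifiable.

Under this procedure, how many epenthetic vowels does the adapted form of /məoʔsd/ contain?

After substitution the input is /həoʔsd/.
The unsyllabifiable consonants are /ʔ/, /s/, /d/; each receives one epenthetic vowel.

3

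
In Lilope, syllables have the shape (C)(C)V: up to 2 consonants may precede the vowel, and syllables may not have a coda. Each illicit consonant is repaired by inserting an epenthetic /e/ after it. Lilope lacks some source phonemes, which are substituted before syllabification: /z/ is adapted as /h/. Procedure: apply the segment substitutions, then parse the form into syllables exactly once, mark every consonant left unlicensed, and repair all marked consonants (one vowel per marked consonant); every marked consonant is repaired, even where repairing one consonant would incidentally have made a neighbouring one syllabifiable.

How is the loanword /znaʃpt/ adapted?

Substitution: /z/ → /h/, giving /hnaʃpt/.
Under (C)(C)V, the unsyllabifiable consonants are /ʃ/, /p/, /t/ (no codas are permitted; onsets may contain at most 2 consonants).
Inserting the epenthetic vowel yields /ʃ/ → /ʃe/, /p/ → /pe/, /t/ → /te/.

hnaʃepete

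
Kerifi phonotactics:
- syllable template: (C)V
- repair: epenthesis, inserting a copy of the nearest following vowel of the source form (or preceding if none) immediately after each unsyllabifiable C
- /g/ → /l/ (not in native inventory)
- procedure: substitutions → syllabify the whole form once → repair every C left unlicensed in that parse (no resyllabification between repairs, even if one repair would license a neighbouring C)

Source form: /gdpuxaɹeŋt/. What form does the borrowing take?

ludupuxaɹeŋete

Substitution: /g/ → /l/, giving /ldpuxaɹeŋt/.
Under (C)V, the unsyllabifiable consonants are /l/, /d/, /ŋ/, /t/ (no codas are permitted; onsets are limited to one consonant).
Epenthesis after each stranded consonant: /l/ → /lu/, /d/ → /du/, /ŋ/ → /ŋe/, /t/ → /te/.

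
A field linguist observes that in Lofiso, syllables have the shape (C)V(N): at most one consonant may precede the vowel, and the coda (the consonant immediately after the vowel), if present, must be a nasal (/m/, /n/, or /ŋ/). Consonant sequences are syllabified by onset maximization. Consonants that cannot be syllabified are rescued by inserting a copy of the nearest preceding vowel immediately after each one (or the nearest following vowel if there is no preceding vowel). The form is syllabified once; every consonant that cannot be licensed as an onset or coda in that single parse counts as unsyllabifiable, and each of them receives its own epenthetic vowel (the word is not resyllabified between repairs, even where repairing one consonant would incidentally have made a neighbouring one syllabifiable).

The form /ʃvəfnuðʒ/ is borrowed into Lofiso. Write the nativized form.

Under (C)V(N), the unsyllabifiable consonants are /ʃ/, /f/, /ð/, /ʒ/ (only a nasal (/m/, /n/, or /ŋ/) is licensed in coda position; onsets are limited to one consonant).
Inserting the epenthetic vowel yields /ʃ/ → /ʃə/, /f/ → /fə/, /ð/ → /ðu/, /ʒ/ → /ʒu/.

ʃəvəfənuðuʒu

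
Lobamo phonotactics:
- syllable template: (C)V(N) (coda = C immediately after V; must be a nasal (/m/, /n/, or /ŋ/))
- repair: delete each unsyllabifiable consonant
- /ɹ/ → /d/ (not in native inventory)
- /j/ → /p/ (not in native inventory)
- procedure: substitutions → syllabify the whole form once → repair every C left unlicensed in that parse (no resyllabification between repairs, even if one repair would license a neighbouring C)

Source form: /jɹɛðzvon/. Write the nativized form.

dɛvon

Substitution: /j/ → /p/, /ɹ/ → /d/, giving /pdɛðzvon/.
Syllabifying with onset maximization leaves /p/, /ð/, /z/ stranded (only a nasal (/m/, /n/, or /ŋ/) is licensed in coda position; onsets are limited to one consonant).
Deletion applies to /p/, /ð/, /z/.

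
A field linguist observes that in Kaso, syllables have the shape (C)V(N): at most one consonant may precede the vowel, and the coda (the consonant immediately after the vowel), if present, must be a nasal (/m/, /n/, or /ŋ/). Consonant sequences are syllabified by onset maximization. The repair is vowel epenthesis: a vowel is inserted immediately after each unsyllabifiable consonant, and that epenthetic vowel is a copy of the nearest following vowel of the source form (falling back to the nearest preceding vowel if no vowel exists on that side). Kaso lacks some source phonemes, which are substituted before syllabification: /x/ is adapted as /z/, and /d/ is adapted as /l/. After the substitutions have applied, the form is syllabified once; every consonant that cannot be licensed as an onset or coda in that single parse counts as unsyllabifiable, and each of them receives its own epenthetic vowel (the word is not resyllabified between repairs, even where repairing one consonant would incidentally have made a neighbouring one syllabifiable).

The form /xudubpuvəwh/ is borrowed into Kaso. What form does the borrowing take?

zulubupuvəwəhə

Substitution: /x/ → /z/, /d/ → /l/, giving /zulubpuvəwh/.
Syllabifying with onset maximization leaves /b/, /w/, /h/ stranded (only a nasal (/m/, /n/, or /ŋ/) is licensed in coda position; onsets are limited to one consonant).
Each unlicensed consonant becomes the onset of a new syllable: /b/ → /bu/, /w/ → /wə/, /h/ → /hə/.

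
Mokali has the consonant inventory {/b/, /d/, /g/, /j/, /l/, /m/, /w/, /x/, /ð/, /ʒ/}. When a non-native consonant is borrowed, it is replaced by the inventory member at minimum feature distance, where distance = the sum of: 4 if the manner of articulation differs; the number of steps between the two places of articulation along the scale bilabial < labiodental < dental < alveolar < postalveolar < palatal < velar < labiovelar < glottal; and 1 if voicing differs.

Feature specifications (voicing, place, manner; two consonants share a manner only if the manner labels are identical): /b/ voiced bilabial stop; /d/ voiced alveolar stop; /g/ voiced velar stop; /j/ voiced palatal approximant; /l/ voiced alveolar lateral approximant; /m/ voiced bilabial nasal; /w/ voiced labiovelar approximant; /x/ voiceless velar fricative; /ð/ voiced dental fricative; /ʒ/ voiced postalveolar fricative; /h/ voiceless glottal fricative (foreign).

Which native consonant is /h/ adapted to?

x

/x/ is closest: same manner (fricative), place distance 2 (glottal→velar), same voicing; total 2. Next closest is /ʒ/ at distance 5.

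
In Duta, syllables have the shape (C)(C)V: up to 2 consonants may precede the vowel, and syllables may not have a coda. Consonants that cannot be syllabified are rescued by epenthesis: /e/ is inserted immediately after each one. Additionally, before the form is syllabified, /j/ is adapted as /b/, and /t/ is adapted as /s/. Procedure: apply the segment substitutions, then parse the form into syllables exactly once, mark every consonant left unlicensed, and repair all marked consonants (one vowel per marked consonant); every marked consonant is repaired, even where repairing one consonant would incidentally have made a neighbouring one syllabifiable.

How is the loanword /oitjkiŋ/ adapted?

oisebkiŋe

Substitution: /t/ → /s/, /j/ → /b/, giving /oisbkiŋ/.
Syllabifying with onset maximization leaves /s/, /ŋ/ stranded (no codas are permitted; onsets may contain at most 2 consonants).
Each unlicensed consonant becomes the onset of a new syllable: /s/ → /se/, /ŋ/ → /ŋe/.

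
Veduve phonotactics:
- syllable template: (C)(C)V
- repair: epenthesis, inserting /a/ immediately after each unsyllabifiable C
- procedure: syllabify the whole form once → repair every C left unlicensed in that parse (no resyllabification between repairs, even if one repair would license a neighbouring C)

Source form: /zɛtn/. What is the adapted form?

zɛtana

Syllabifying with onset maximization leaves /t/, /n/ stranded (no codas are permitted; onsets may contain at most 2 consonants).
Each unlicensed consonant becomes the onset of a new syllable: /t/ → /ta/, /n/ → /na/.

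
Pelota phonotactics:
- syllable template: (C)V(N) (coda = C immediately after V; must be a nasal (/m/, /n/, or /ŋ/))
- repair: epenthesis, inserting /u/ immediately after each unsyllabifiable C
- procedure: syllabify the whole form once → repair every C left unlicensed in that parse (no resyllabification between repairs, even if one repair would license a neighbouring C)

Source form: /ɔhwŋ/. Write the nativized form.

ɔhuwuŋu

Under (C)V(N), the unsyllabifiable consonants are /h/, /w/, /ŋ/ (only a nasal (/m/, /n/, or /ŋ/) is licensed in coda position; onsets are limited to one consonant).
Inserting the epenthetic vowel yields /h/ → /hu/, /w/ → /wu/, /ŋ/ → /ŋu/.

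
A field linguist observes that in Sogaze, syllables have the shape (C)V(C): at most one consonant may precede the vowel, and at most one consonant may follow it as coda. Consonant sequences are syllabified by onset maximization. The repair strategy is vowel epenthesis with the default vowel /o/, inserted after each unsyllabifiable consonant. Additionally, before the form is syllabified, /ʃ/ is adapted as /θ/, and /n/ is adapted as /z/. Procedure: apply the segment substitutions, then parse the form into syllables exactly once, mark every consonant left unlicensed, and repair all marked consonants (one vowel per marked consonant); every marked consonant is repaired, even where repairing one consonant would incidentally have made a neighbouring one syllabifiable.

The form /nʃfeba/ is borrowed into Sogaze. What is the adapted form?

zoθofeba

Substitution: /n/ → /z/, /ʃ/ → /θ/, giving /zθfeba/.
Under (C)V(C), the unsyllabifiable consonants are /z/, /θ/ (at most one coda consonant is licensed; onsets are limited to one consonant).
Each unlicensed consonant becomes the onset of a new syllable: /z/ → /zo/, /θ/ → /θo/.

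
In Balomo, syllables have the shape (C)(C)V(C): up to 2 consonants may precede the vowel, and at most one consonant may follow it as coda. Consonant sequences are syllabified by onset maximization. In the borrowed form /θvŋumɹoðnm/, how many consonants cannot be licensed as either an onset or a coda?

3

Under (C)(C)V(C), the unsyllabifiable consonants are /θ/, /n/, /m/ (at most one coda consonant is licensed; onsets may contain at most 2 consonants).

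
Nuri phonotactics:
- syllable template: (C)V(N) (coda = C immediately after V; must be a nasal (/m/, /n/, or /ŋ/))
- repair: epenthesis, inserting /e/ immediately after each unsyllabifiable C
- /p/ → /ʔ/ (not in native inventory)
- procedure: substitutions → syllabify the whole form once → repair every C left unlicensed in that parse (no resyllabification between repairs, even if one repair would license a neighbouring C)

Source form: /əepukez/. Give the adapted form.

əeʔukeze

Substitution: /p/ → /ʔ/, giving /əeʔukez/.
The consonants /z/ cannot be parsed into a legal (C)V(N) syllable (only a nasal (/m/, /n/, or /ŋ/) is licensed in coda position; onsets are limited to one consonant).
Each unlicensed consonant becomes the onset of a new syllable: /z/ → /ze/.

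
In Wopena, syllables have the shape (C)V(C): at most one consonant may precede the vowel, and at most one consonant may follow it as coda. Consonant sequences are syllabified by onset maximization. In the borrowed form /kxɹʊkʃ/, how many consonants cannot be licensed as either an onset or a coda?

Under (C)V(C), the unsyllabifiable consonants are /k/, /x/, /ʃ/ (at most one coda consonant is licensed; onsets are limited to one consonant).

3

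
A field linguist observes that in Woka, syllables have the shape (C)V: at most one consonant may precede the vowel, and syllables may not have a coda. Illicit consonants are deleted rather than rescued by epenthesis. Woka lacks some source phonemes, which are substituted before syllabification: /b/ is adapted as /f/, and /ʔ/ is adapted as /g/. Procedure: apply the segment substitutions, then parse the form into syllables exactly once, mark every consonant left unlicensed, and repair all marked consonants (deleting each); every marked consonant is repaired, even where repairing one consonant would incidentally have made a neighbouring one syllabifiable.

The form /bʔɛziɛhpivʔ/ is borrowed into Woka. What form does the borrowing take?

gɛziɛpi

Substitution: /b/ → /f/, /ʔ/ → /g/, giving /fgɛziɛhpivg/.
The consonants /f/, /h/, /v/, /g/ cannot be parsed into a legal (C)V syllable (no codas are permitted; onsets are limited to one consonant).
Deletion applies to /f/, /h/, /v/, /g/.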